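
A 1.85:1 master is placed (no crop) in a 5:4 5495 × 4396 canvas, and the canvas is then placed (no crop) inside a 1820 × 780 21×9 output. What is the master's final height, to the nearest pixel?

1.85:1 in 5495×4396: fills the width, so the master is 5495.00 × 2970.27.
The 5:4 canvas is height-limited in 1820×780, giving 975.00 × 780.00; scale factor 0.1774.
So the master's height is 2970.27 × 0.1774 ≈ 527.03.

527 px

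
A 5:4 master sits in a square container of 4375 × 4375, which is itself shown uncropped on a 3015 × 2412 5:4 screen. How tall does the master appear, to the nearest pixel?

1930 px

5:4 in 4375×4375: fills the width, so the master is 4375.00 × 3500.00.
Second fit — the square canvas into 3015×2412 spans the height: 2412.00 × 2412.00 (×0.5513 from 4375×4375).
Applying the same ×0.5513: 3500.00 → 1929.60.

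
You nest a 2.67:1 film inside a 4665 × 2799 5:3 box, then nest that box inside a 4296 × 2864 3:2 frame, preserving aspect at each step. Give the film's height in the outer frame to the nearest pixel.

1609 px

First fit — 2.67:1 into 4665×2799 spans the width: 4665.00 × 1747.19.
5:3 in 4296×2864: fills the width, so the intermediate becomes 4296.00 × 2577.60 — a scale of ×0.9209.
The film scales with it: height 1747.19 × 0.9209 ≈ 1608.99.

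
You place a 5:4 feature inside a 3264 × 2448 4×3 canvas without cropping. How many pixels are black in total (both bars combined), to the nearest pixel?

499392 pixels

Since 1.250 < 1.333, the feature is height-limited.
The feature is 2448 × 5/4 ≈ 3060.0000 px wide.
Black = 3264 − 3060.0000 = 204.0000 px.
Bar area = 204.0000 × 2448 ≈ 499392 px.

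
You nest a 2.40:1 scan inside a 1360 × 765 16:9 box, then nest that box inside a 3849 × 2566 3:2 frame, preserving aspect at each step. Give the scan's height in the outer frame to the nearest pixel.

First fit — 2.40:1 into 1360×765 spans the width: 1360.00 × 566.67.
The 16:9 canvas is width-limited in 3849×2566, giving 3849.00 × 2165.06; scale factor 2.8301.
The scan scales with it: height 566.67 × 2.8301 ≈ 1603.75.

1604 px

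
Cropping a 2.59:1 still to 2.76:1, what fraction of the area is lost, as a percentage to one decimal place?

6.2%

The width stays; only height is cut (since 2.76:1 is wider than 2.59:1).
Fraction kept = (2.590)/(2.760) ≈ 93.84%, so 6.16% is lost.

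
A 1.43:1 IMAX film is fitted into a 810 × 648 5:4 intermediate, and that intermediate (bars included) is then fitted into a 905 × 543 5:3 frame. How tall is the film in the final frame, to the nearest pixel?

First fit — 1.43:1 IMAX into 810×648 spans the width: 810.00 × 566.43.
Second fit — the 5:4 canvas into 905×543 spans the height: 678.75 × 543.00 (×0.8380 from 810×648).
So the film's height is 566.43 × 0.8380 ≈ 474.65.

475 px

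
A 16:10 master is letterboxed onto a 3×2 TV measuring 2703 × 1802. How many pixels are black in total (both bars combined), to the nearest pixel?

304425 pixels

16:10 (1.600) > 3×2 (1.500), so the master fills the width.
Content height = 2703 × 10/16 ≈ 1689.3750 px.
1802 − 1689.3750 = 112.6250 px of bars.
Across the 2703-px span: 112.6250 × 2703 ≈ 304425 px.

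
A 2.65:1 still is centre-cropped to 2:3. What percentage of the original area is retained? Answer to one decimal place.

25.2%

2:3 is narrower than 2.65:1, so the crop keeps the full height and trims the width.
Area ratio = (0.667)/(2.650) = 25.16% retained.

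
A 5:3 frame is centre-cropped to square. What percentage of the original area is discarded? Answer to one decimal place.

The height stays; only width is cut (since square is narrower than 5:3).
Fraction kept = (1.000)/(1.667) ≈ 60.00%, so 40.00% is lost.

40.0%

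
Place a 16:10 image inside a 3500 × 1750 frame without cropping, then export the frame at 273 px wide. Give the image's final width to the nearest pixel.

218 px

Fitted into 3500×1750, the image spans the height; its width is 1750 × 16/10 ≈ 2800.00 px.
The frame scales by 273/3500 = 0.0780; 2800.00 × 0.0780 ≈ 218.40 px.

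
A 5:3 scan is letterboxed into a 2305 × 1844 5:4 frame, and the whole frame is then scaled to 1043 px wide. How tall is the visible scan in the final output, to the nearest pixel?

626 px

At 2305×1844 the scan is width-limited, so height = 2305 × 3/5 ≈ 1383.00 px.
Scaling 2305 → 1043 is ×0.4525, so the height becomes 1383.00 × 0.4525 ≈ 625.80 px.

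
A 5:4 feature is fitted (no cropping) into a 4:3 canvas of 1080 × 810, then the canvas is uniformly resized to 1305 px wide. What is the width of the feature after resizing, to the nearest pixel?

At 1080×810 the feature is height-limited, so width = 810 × 5/4 ≈ 1012.50 px.
Resizing to 1305 px wide multiplies everything by 1.2083: 1012.50 → 1223.44 px.

1223 px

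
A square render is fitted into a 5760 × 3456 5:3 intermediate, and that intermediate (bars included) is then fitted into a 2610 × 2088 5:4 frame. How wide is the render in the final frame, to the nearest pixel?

square in 5760×3456: fills the height, so the render is 3456.00 × 3456.00.
The 5:3 canvas is width-limited in 2610×2088, giving 2610.00 × 1566.00; scale factor 0.4531.
So the render's width is 3456.00 × 0.4531 ≈ 1566.00.

1566 px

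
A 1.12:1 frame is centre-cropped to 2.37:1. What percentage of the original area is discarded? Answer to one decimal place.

2.37:1 is wider than 1.12:1, so the crop keeps the full width and trims the height.
(1.120)/(2.370) ≈ 0.473 of the area survives, leaving 52.74% discarded.

52.7%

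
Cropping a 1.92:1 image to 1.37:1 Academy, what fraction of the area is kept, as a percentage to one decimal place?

The height stays; only width is cut (since 1.37:1 Academy is narrower than 1.92:1).
Fraction kept = (1.370)/(1.920) ≈ 71.35%.

71.4%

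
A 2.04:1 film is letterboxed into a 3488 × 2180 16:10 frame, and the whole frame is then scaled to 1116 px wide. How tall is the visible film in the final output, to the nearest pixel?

In the 3488×2180 frame the film fills the width: height = 3488 / 2.040 ≈ 1709.80 px.
The frame scales by 1116/3488 = 0.3200; 1709.80 × 0.3200 ≈ 547.06 px.

547 px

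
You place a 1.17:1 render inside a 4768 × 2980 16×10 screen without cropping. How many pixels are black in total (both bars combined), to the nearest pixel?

1.17:1 (1.170) < 16×10 (1.600), so the render fills the height.
Content width = 2980 × 1.170 ≈ 3486.6000 px.
Leftover width: 4768 − 3486.6000 = 1281.4000 px.
Across the 2980-px span: 1281.4000 × 2980 ≈ 3818572 px.

3818572 pixels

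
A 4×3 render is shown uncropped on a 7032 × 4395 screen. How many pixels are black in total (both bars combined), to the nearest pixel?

5150940 pixels

Since 1.333 < 1.600, the render is height-limited.
That makes the image 5860.0000 px wide (4395 × 4/3).
7032 − 5860.0000 = 1172.0000 px of bars.
Across the 4395-px span: 1172.0000 × 4395 ≈ 5150940 px.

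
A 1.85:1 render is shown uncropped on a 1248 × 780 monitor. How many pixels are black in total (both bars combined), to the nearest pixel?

131546 pixels

1.85:1 is wider than 16:10, so it spans the full width.
The render is 1248 / 1.850 ≈ 674.5946 px tall.
780 − 674.5946 = 105.4054 px of bars.
Bar area = 105.4054 × 1248 ≈ 131546 px.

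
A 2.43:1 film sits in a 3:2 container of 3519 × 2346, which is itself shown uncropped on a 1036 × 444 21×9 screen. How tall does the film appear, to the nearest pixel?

First fit — 2.43:1 into 3519×2346 spans the width: 3519.00 × 1448.15.
3:2 in 1036×444: fills the height, so the intermediate becomes 666.00 × 444.00 — a scale of ×0.1893.
The film scales with it: height 1448.15 × 0.1893 ≈ 274.07.

274 px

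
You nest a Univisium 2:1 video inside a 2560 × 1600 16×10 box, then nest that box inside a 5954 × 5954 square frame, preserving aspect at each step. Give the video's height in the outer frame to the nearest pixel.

2977 px

Univisium 2:1 in 2560×1600: fills the width, so the video is 2560.00 × 1280.00.
The 16×10 canvas is width-limited in 5954×5954, giving 5954.00 × 3721.25; scale factor 2.3258.
Applying the same ×2.3258: 1280.00 → 2977.00.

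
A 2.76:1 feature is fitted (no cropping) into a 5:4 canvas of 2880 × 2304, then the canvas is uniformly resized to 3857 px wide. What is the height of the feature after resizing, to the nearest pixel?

1397 px

Fitted into 2880×2304, the feature spans the width; its height is 2880 / 2.760 ≈ 1043.48 px.
Resizing to 3857 px wide multiplies everything by 1.3392: 1043.48 → 1397.46 px.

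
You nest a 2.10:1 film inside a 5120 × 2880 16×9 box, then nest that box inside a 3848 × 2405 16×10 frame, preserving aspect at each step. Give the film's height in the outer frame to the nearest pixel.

2.10:1 in 5120×2880: fills the width, so the film is 5120.00 × 2438.10.
16×9 in 3848×2405: fills the width, so the intermediate becomes 3848.00 × 2164.50 — a scale of ×0.7516.
Applying the same ×0.7516: 2438.10 → 1832.38.

1832 px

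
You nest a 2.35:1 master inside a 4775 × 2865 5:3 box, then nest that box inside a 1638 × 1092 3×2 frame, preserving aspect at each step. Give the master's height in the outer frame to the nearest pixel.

697 px

Inside the 4775×2865 canvas the master is width-limited at 4775.00 × 2031.91.
The 5:3 canvas is width-limited in 1638×1092, giving 1638.00 × 982.80; scale factor 0.3430.
So the master's height is 2031.91 × 0.3430 ≈ 697.02.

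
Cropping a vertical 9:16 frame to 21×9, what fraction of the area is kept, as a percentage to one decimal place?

21×9 is wider than vertical 9:16, so the crop keeps the full width and trims the height.
Fraction kept = (0.562)/(2.333) ≈ 24.11%.

24.1%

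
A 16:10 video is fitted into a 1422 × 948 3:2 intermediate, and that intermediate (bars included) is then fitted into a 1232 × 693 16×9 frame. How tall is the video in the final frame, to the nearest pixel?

16:10 in 1422×948: fills the width, so the video is 1422.00 × 888.75.
The 3:2 canvas is height-limited in 1232×693, giving 1039.50 × 693.00; scale factor 0.7310.
Applying the same ×0.7310: 888.75 → 649.69.

650 px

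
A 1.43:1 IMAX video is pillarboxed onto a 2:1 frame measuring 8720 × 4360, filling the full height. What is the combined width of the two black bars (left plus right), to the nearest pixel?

The video is 4360 × 1.430 ≈ 6234.80 px wide.
8720 − 6234.80 = 2485.20 px of bars.

2485 px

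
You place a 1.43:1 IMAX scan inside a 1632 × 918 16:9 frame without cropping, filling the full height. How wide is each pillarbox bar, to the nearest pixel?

The scan is 918 × 1.430 ≈ 1312.74 px wide.
Leftover width: 1632 − 1312.74 = 319.26 px → 159.63 each side.

160 px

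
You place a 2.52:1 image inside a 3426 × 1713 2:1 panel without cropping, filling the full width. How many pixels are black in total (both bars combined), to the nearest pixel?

The image is 3426 / 2.520 ≈ 1359.5238 px tall.
Leftover height: 1713 − 1359.5238 = 353.4762 px.
Bar area = 353.4762 × 3426 ≈ 1211009 px.

1211009 pixels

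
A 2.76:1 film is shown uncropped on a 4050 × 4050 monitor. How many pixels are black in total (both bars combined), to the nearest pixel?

2.76:1 is wider than 1:1, so it spans the full width.
Content height = 4050 / 2.760 ≈ 1467.3913 px.
Black = 4050 − 1467.3913 = 2582.6087 px.
That's 2582.6087 × 4050 ≈ 10459565 black pixels.

10459565 pixels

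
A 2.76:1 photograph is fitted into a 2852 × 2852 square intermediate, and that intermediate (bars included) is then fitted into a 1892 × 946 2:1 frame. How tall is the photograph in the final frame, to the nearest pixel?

343 px

2.76:1 in 2852×2852: fills the width, so the photograph is 2852.00 × 1033.33.
Second fit — the square canvas into 1892×946 spans the height: 946.00 × 946.00 (×0.3317 from 2852×2852).
The photograph scales with it: height 1033.33 × 0.3317 ≈ 342.75.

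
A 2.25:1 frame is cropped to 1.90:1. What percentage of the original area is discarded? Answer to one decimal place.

15.6%

Going from 2.25:1 to 1.90:1 means cutting width while keeping height.
(1.900)/(2.250) ≈ 0.844 of the area survives, leaving 15.56% discarded.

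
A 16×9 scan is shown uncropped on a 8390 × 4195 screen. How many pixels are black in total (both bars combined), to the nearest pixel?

16×9 is narrower than 2:1, so it spans the full height.
Content width = 4195 × 16/9 ≈ 7457.7778 px.
Leftover width: 8390 − 7457.7778 = 932.2222 px.
That's 932.2222 × 4195 ≈ 3910672 black pixels.

3910672 pixels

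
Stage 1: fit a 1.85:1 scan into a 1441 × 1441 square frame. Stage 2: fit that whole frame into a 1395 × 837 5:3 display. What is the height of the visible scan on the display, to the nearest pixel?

452 px

First fit — 1.85:1 into 1441×1441 spans the width: 1441.00 × 778.92.
Second fit — the square canvas into 1395×837 spans the height: 837.00 × 837.00 (×0.5808 from 1441×1441).
Applying the same ×0.5808: 778.92 → 452.43.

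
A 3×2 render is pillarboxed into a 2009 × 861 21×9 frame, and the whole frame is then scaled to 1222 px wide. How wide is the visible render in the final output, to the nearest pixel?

At 2009×861 the render is height-limited, so width = 861 × 3/2 ≈ 1291.50 px.
The frame scales by 1222/2009 = 0.6083; 1291.50 × 0.6083 ≈ 785.57 px.

786 px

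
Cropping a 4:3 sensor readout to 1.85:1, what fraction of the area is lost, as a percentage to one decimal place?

27.9%

The width stays; only height is cut (since 1.85:1 is wider than 4:3).
(1.333)/(1.850) ≈ 0.721 of the area survives, leaving 27.93% discarded.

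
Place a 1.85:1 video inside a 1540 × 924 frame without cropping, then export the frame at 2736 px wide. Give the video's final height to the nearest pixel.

Fitted into 1540×924, the video spans the width; its height is 1540 / 1.850 ≈ 832.43 px.
The frame scales by 2736/1540 = 1.7766; 832.43 × 1.7766 ≈ 1478.92 px.

1479 px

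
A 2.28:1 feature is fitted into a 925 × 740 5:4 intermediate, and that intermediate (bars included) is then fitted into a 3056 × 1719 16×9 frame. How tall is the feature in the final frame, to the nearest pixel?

2.28:1 in 925×740: fills the width, so the feature is 925.00 × 405.70.
Second fit — the 5:4 canvas into 3056×1719 spans the height: 2148.75 × 1719.00 (×2.3230 from 925×740).
The feature scales with it: height 405.70 × 2.3230 ≈ 942.43.

942 px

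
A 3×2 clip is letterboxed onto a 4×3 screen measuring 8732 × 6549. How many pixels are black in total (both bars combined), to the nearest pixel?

Since 1.500 > 1.333, the clip is width-limited.
That makes the image 5821.3333 px tall (8732 × 2/3).
6549 − 5821.3333 = 727.6667 px of bars.
Bar area = 727.6667 × 8732 ≈ 6353985 px.

6353985 pixels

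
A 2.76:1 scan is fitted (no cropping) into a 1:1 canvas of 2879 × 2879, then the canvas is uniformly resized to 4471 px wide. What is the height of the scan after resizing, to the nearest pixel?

At 2879×2879 the scan is width-limited, so height = 2879 / 2.760 ≈ 1043.12 px.
Resizing to 4471 px wide multiplies everything by 1.5530: 1043.12 → 1619.93 px.

1620 px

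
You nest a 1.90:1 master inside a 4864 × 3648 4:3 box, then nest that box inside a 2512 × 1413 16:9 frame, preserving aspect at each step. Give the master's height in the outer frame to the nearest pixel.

992 px

1.90:1 in 4864×3648: fills the width, so the master is 4864.00 × 2560.00.
Second fit — the 4:3 canvas into 2512×1413 spans the height: 1884.00 × 1413.00 (×0.3873 from 4864×3648).
Applying the same ×0.3873: 2560.00 → 991.58.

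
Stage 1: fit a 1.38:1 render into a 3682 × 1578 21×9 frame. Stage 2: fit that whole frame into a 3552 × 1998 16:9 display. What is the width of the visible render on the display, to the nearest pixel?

2101 px

First fit — 1.38:1 into 3682×1578 spans the height: 2177.64 × 1578.00.
21×9 in 3552×1998: fills the width, so the intermediate becomes 3552.00 × 1522.29 — a scale of ×0.9647.
Applying the same ×0.9647: 2177.64 → 2100.75.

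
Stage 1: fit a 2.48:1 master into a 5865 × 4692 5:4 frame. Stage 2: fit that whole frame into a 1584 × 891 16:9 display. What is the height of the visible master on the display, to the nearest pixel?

449 px

First fit — 2.48:1 into 5865×4692 spans the width: 5865.00 × 2364.92.
Second fit — the 5:4 canvas into 1584×891 spans the height: 1113.75 × 891.00 (×0.1899 from 5865×4692).
The master scales with it: height 2364.92 × 0.1899 ≈ 449.09.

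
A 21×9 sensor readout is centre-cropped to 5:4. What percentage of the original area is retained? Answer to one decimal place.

53.6%

The height stays; only width is cut (since 5:4 is narrower than 21×9).
Fraction kept = (1.250)/(2.333) ≈ 53.57%.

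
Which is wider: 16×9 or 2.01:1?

16×9 = 1.778 and 2.01; 2.01 > 1.778.

2.01:1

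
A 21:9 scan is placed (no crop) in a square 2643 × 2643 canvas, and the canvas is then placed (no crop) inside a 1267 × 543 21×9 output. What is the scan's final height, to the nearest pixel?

233 px

Inside the 2643×2643 canvas the scan is width-limited at 2643.00 × 1132.71.
Second fit — the square canvas into 1267×543 spans the height: 543.00 × 543.00 (×0.2054 from 2643×2643).
So the scan's height is 1132.71 × 0.2054 ≈ 232.71.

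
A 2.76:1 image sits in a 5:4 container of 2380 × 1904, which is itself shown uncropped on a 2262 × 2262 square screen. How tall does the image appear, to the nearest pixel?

820 px

Inside the 2380×1904 canvas the image is width-limited at 2380.00 × 862.32.
5:4 in 2262×2262: fills the width, so the intermediate becomes 2262.00 × 1809.60 — a scale of ×0.9504.
The image scales with it: height 862.32 × 0.9504 ≈ 819.57.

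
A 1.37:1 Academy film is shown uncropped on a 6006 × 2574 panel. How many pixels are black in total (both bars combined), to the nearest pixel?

6382542 pixels

Since 1.370 < 2.333, the film is height-limited.
The film is 2574 × 1.370 ≈ 3526.3800 px wide.
Black = 6006 − 3526.3800 = 2479.6200 px.
Across the 2574-px span: 2479.6200 × 2574 ≈ 6382542 px.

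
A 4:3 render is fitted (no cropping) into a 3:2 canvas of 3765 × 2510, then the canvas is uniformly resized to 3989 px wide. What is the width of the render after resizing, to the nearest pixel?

At 3765×2510 the render is height-limited, so width = 2510 × 4/3 ≈ 3346.67 px.
Resizing to 3989 px wide multiplies everything by 1.0595: 3346.67 → 3545.78 px.

3546 px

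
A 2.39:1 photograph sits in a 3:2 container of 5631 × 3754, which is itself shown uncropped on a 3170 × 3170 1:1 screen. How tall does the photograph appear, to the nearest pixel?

1326 px

First fit — 2.39:1 into 5631×3754 spans the width: 5631.00 × 2356.07.
The 3:2 canvas is width-limited in 3170×3170, giving 3170.00 × 2113.33; scale factor 0.5630.
The photograph scales with it: height 2356.07 × 0.5630 ≈ 1326.36.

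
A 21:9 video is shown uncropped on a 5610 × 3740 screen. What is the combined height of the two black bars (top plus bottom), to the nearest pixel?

1336 px

21:9 is wider than 3×2, so it spans the full width.
That makes the image 2404.29 px tall (5610 × 9/21).
Leftover height: 3740 − 2404.29 = 1335.71 px.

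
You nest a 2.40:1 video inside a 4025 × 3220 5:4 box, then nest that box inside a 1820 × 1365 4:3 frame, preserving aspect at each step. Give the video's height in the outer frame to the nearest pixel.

First fit — 2.40:1 into 4025×3220 spans the width: 4025.00 × 1677.08.
Second fit — the 5:4 canvas into 1820×1365 spans the height: 1706.25 × 1365.00 (×0.4239 from 4025×3220).
The video scales with it: height 1677.08 × 0.4239 ≈ 710.94.

711 px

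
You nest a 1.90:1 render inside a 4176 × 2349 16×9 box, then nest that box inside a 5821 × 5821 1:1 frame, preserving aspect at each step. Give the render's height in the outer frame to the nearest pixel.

3064 px

1.90:1 in 4176×2349: fills the width, so the render is 4176.00 × 2197.89.
16×9 in 5821×5821: fills the width, so the intermediate becomes 5821.00 × 3274.31 — a scale of ×1.3939.
The render scales with it: height 2197.89 × 1.3939 ≈ 3063.68.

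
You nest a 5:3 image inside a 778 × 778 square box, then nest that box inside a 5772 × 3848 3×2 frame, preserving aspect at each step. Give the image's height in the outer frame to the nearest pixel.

2309 px

Inside the 778×778 canvas the image is width-limited at 778.00 × 466.80.
Second fit — the square canvas into 5772×3848 spans the height: 3848.00 × 3848.00 (×4.9460 from 778×778).
The image scales with it: height 466.80 × 4.9460 ≈ 2308.80.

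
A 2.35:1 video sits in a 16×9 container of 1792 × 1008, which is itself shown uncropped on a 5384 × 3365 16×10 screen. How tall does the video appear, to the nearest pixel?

Inside the 1792×1008 canvas the video is width-limited at 1792.00 × 762.55.
16×9 in 5384×3365: fills the width, so the intermediate becomes 5384.00 × 3028.50 — a scale of ×3.0045.
The video scales with it: height 762.55 × 3.0045 ≈ 2291.06.

2291 px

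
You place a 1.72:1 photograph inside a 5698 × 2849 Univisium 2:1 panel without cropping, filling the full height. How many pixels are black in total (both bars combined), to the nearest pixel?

Content width = 2849 × 1.720 ≈ 4900.2800 px.
Black = 5698 − 4900.2800 = 797.7200 px.
That's 797.7200 × 2849 ≈ 2272704 black pixels.

2272704 pixels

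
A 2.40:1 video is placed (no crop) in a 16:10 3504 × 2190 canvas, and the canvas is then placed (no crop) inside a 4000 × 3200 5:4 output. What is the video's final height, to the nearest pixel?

1667 px

Inside the 3504×2190 canvas the video is width-limited at 3504.00 × 1460.00.
16:10 in 4000×3200: fills the width, so the intermediate becomes 4000.00 × 2500.00 — a scale of ×1.1416.
The video scales with it: height 1460.00 × 1.1416 ≈ 1666.67.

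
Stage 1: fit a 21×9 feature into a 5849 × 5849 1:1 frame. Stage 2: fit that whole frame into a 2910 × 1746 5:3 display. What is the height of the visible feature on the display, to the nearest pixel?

748 px

Inside the 5849×5849 canvas the feature is width-limited at 5849.00 × 2506.71.
The 1:1 canvas is height-limited in 2910×1746, giving 1746.00 × 1746.00; scale factor 0.2985.
So the feature's height is 2506.71 × 0.2985 ≈ 748.29.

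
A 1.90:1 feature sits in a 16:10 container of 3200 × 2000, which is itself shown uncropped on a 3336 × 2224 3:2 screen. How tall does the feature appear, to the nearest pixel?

1756 px

Inside the 3200×2000 canvas the feature is width-limited at 3200.00 × 1684.21.
Second fit — the 16:10 canvas into 3336×2224 spans the width: 3336.00 × 2085.00 (×1.0425 from 3200×2000).
The feature scales with it: height 1684.21 × 1.0425 ≈ 1755.79.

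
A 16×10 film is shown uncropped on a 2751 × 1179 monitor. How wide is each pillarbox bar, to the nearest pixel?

432 px

Since 1.600 < 2.333, the film is height-limited.
That makes the image 1886.40 px wide (1179 × 16/10).
2751 − 1886.40 = 864.60 px of bars (432.30 each).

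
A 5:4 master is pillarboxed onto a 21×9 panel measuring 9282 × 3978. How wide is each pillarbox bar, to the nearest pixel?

2155 px

Since 1.250 < 2.333, the master is height-limited.
That makes the image 4972.50 px wide (3978 × 5/4).
Black = 9282 − 4972.50 = 4309.50 px, or 2154.75 per bar.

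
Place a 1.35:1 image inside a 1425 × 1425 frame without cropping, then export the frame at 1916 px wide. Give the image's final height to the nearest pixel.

1419 px

In the 1425×1425 frame the image fills the width: height = 1425 / 1.350 ≈ 1055.56 px.
The frame scales by 1916/1425 = 1.3446; 1055.56 × 1.3446 ≈ 1419.26 px.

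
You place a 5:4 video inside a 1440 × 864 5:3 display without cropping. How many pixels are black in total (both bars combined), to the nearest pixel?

311040 pixels

5:4 (1.250) < 5:3 (1.667), so the video fills the height.
Content width = 864 × 5/4 ≈ 1080.0000 px.
Black = 1440 − 1080.0000 = 360.0000 px.
Across the 864-px span: 360.0000 × 864 ≈ 311040 px.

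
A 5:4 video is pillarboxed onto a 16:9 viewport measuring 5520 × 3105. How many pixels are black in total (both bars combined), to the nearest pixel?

5:4 is narrower than 16:9, so it spans the full height.
Content width = 3105 × 5/4 ≈ 3881.2500 px.
Black = 5520 − 3881.2500 = 1638.7500 px.
Bar area = 1638.7500 × 3105 ≈ 5088319 px.

5088319 pixels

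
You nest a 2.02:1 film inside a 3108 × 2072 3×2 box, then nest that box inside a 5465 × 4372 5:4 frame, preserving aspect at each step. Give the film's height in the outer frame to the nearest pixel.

2705 px

2.02:1 in 3108×2072: fills the width, so the film is 3108.00 × 1538.61.
The 3×2 canvas is width-limited in 5465×4372, giving 5465.00 × 3643.33; scale factor 1.7584.
So the film's height is 1538.61 × 1.7584 ≈ 2705.45.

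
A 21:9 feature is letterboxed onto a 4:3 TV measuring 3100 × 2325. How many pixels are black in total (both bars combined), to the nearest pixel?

3088929 pixels

21:9 is wider than 4:3, so it spans the full width.
The feature is 3100 × 9/21 ≈ 1328.5714 px tall.
Black = 2325 − 1328.5714 = 996.4286 px.
That's 996.4286 × 3100 ≈ 3088929 black pixels.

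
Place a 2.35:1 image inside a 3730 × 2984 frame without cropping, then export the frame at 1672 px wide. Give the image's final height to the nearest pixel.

Fitted into 3730×2984, the image spans the width; its height is 3730 / 2.350 ≈ 1587.23 px.
Scaling 3730 → 1672 is ×0.4483, so the height becomes 1587.23 × 0.4483 ≈ 711.49 px.

711 px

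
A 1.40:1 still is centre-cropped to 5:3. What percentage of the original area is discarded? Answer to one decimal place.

16.0%

5:3 is wider than 1.40:1, so the crop keeps the full width and trims the height.
Area ratio = (1.400)/(1.667) = 84.00%; the remaining 16.00% is cropped out.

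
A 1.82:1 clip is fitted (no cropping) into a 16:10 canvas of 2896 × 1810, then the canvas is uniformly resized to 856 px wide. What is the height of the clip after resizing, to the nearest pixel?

At 2896×1810 the clip is width-limited, so height = 2896 / 1.820 ≈ 1591.21 px.
The frame scales by 856/2896 = 0.2956; 1591.21 × 0.2956 ≈ 470.33 px.

470 px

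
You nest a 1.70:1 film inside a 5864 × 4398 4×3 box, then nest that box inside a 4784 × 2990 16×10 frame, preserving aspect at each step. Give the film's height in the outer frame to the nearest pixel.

Inside the 5864×4398 canvas the film is width-limited at 5864.00 × 3449.41.
Second fit — the 4×3 canvas into 4784×2990 spans the height: 3986.67 × 2990.00 (×0.6799 from 5864×4398).
The film scales with it: height 3449.41 × 0.6799 ≈ 2345.10.

2345 px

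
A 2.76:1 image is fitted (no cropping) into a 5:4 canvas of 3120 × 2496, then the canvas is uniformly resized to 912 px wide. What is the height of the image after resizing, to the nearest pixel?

In the 3120×2496 frame the image fills the width: height = 3120 / 2.760 ≈ 1130.43 px.
Resizing to 912 px wide multiplies everything by 0.2923: 1130.43 → 330.43 px.

330 px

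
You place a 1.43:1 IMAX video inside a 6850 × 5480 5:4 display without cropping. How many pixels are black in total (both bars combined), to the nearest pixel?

4725063 pixels

Since 1.430 > 1.250, the video is width-limited.
The video is 6850 / 1.430 ≈ 4790.2098 px tall.
Leftover height: 5480 − 4790.2098 = 689.7902 px.
Bar area = 689.7902 × 6850 ≈ 4725063 px.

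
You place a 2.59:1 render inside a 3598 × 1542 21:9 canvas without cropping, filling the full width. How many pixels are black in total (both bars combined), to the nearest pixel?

549813 pixels

That makes the image 1389.1892 px tall (3598 / 2.590).
Black = 1542 − 1389.1892 = 152.8108 px.
Bar area = 152.8108 × 3598 ≈ 549813 px.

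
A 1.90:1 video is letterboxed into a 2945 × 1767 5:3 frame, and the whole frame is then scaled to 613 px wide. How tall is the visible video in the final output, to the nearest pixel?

323 px

At 2945×1767 the video is width-limited, so height = 2945 / 1.900 ≈ 1550.00 px.
The frame scales by 613/2945 = 0.2081; 1550.00 × 0.2081 ≈ 322.63 px.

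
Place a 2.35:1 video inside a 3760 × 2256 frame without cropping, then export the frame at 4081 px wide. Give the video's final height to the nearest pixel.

1737 px

Fitted into 3760×2256, the video spans the width; its height is 3760 / 2.350 ≈ 1600.00 px.
Resizing to 4081 px wide multiplies everything by 1.0854: 1600.00 → 1736.60 px.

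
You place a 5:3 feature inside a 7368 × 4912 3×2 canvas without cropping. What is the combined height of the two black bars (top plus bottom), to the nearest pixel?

491 px

Since 1.667 > 1.500, the feature is width-limited.
That makes the image 4420.80 px tall (7368 × 3/5).
Leftover height: 4912 − 4420.80 = 491.20 px.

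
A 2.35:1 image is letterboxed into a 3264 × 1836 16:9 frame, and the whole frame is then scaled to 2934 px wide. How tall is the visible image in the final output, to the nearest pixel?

At 3264×1836 the image is width-limited, so height = 3264 / 2.350 ≈ 1388.94 px.
The frame scales by 2934/3264 = 0.8989; 1388.94 × 0.8989 ≈ 1248.51 px.

1249 px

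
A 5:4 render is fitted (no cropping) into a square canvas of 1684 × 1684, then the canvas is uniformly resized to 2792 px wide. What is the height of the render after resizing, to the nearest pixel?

2234 px

In the 1684×1684 frame the render fills the width: height = 1684 × 4/5 ≈ 1347.20 px.
Resizing to 2792 px wide multiplies everything by 1.6580: 1347.20 → 2233.60 px.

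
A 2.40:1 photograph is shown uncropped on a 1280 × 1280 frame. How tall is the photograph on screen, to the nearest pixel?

533 px

2.40:1 (2.400) > square (1.000), so the photograph fills the width.
The photograph is 1280 / 2.400 ≈ 533.33 px tall.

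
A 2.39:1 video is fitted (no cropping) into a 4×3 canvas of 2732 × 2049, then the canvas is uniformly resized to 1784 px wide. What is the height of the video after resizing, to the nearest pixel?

746 px

In the 2732×2049 frame the video fills the width: height = 2732 / 2.390 ≈ 1143.10 px.
The frame scales by 1784/2732 = 0.6530; 1143.10 × 0.6530 ≈ 746.44 px.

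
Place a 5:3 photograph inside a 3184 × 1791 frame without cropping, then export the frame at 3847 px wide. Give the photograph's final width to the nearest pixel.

3607 px

In the 3184×1791 frame the photograph fills the height: width = 1791 × 5/3 ≈ 2985.00 px.
Scaling 3184 → 3847 is ×1.2082, so the width becomes 2985.00 × 1.2082 ≈ 3606.56 px.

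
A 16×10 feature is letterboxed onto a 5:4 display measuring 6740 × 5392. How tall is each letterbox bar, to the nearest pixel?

16×10 (1.600) > 5:4 (1.250), so the feature fills the width.
The feature is 6740 × 10/16 ≈ 4212.50 px tall.
Black = 5392 − 4212.50 = 1179.50 px, or 589.75 per bar.

590 px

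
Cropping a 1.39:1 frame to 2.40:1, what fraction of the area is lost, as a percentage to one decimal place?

2.40:1 is wider than 1.39:1, so the crop keeps the full width and trims the height.
Area ratio = (1.390)/(2.400) = 57.92%; the remaining 42.08% is cropped out.

42.1%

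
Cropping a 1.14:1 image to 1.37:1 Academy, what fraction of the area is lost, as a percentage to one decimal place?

Going from 1.14:1 to 1.37:1 Academy means cutting height while keeping width.
Fraction kept = (1.140)/(1.370) ≈ 83.21%, so 16.79% is lost.

16.8%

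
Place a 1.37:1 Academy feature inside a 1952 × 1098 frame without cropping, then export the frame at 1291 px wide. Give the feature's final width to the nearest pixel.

995 px

At 1952×1098 the feature is height-limited, so width = 1098 × 1.370 ≈ 1504.26 px.
Resizing to 1291 px wide multiplies everything by 0.6614: 1504.26 → 994.88 px.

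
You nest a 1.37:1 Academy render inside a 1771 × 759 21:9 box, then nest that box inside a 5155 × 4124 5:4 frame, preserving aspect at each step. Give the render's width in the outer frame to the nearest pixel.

3027 px

1.37:1 Academy in 1771×759: fills the height, so the render is 1039.83 × 759.00.
Second fit — the 21:9 canvas into 5155×4124 spans the width: 5155.00 × 2209.29 (×2.9108 from 1771×759).
Applying the same ×2.9108: 1039.83 → 3026.72.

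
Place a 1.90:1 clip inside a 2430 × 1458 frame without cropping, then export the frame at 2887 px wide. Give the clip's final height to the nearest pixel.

1519 px

At 2430×1458 the clip is width-limited, so height = 2430 / 1.900 ≈ 1278.95 px.
The frame scales by 2887/2430 = 1.1881; 1278.95 × 1.1881 ≈ 1519.47 px.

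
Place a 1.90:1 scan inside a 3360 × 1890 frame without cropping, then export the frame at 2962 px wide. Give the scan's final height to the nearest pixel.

In the 3360×1890 frame the scan fills the width: height = 3360 / 1.900 ≈ 1768.42 px.
Resizing to 2962 px wide multiplies everything by 0.8815: 1768.42 → 1558.95 px.

1559 px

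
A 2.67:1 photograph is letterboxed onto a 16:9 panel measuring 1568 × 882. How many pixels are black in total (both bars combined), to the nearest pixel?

2.67:1 (2.670) > 16:9 (1.778), so the photograph fills the width.
That makes the image 587.2659 px tall (1568 / 2.670).
882 − 587.2659 = 294.7341 px of bars.
Across the 1568-px span: 294.7341 × 1568 ≈ 462143 px.

462143 pixels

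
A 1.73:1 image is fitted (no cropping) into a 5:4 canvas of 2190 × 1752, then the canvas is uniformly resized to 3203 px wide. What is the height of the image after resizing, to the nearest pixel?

1851 px

Fitted into 2190×1752, the image spans the width; its height is 2190 / 1.730 ≈ 1265.90 px.
The frame scales by 3203/2190 = 1.4626; 1265.90 × 1.4626 ≈ 1851.45 px.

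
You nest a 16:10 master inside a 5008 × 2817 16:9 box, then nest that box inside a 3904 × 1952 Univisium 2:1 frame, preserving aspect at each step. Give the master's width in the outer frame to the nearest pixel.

3123 px

Inside the 5008×2817 canvas the master is height-limited at 4507.20 × 2817.00.
16:9 in 3904×1952: fills the height, so the intermediate becomes 3470.22 × 1952.00 — a scale of ×0.6929.
The master scales with it: width 4507.20 × 0.6929 ≈ 3123.20.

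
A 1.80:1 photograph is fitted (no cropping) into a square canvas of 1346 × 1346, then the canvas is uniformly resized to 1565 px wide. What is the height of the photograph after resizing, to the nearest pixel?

869 px

At 1346×1346 the photograph is width-limited, so height = 1346 / 1.800 ≈ 747.78 px.
Resizing to 1565 px wide multiplies everything by 1.1627: 747.78 → 869.44 px.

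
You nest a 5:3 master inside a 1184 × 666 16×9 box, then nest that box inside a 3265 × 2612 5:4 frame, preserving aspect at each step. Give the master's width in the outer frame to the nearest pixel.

First fit — 5:3 into 1184×666 spans the height: 1110.00 × 666.00.
The 16×9 canvas is width-limited in 3265×2612, giving 3265.00 × 1836.56; scale factor 2.7576.
So the master's width is 1110.00 × 2.7576 ≈ 3060.94.

3061 px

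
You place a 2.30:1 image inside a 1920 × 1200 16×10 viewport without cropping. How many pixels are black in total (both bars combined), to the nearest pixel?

Since 2.300 > 1.600, the image is width-limited.
Content height = 1920 / 2.300 ≈ 834.7826 px.
Black = 1200 − 834.7826 = 365.2174 px.
Across the 1920-px span: 365.2174 × 1920 ≈ 701217 px.

701217 pixels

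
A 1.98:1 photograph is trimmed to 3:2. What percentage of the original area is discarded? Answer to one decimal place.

The height stays; only width is cut (since 3:2 is narrower than 1.98:1).
Fraction kept = (1.500)/(1.980) ≈ 75.76%, so 24.24% is lost.

24.2%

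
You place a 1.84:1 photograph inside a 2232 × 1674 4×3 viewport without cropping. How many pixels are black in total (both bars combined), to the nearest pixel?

1028855 pixels

1.84:1 is wider than 4×3, so it spans the full width.
Content height = 2232 / 1.840 ≈ 1213.0435 px.
1674 − 1213.0435 = 460.9565 px of bars.
That's 460.9565 × 2232 ≈ 1028855 black pixels.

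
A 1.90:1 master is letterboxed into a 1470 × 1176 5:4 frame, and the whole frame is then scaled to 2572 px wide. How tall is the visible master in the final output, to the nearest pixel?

Fitted into 1470×1176, the master spans the width; its height is 1470 / 1.900 ≈ 773.68 px.
Scaling 1470 → 2572 is ×1.7497, so the height becomes 773.68 × 1.7497 ≈ 1353.68 px.

1354 px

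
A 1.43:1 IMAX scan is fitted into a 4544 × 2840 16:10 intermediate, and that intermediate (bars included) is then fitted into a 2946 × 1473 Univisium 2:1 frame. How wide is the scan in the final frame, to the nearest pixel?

1.43:1 IMAX in 4544×2840: fills the height, so the scan is 4061.20 × 2840.00.
Second fit — the 16:10 canvas into 2946×1473 spans the height: 2356.80 × 1473.00 (×0.5187 from 4544×2840).
The scan scales with it: width 4061.20 × 0.5187 ≈ 2106.39.

2106 px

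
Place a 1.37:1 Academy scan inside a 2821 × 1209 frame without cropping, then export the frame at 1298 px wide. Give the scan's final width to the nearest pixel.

762 px

In the 2821×1209 frame the scan fills the height: width = 1209 × 1.370 ≈ 1656.33 px.
Scaling 2821 → 1298 is ×0.4601, so the width becomes 1656.33 × 0.4601 ≈ 762.11 px.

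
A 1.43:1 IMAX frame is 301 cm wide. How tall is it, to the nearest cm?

301 / 1.430 = 210.49.

210 cm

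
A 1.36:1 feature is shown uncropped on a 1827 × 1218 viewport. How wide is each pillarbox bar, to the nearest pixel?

85 px

1.36:1 (1.360) < 3:2 (1.500), so the feature fills the height.
That makes the image 1656.48 px wide (1218 × 1.360).
Black = 1827 − 1656.48 = 170.52 px, or 85.26 per bar.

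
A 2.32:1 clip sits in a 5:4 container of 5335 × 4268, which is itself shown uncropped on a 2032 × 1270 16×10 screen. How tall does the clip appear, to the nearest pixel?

2.32:1 in 5335×4268: fills the width, so the clip is 5335.00 × 2299.57.
Second fit — the 5:4 canvas into 2032×1270 spans the height: 1587.50 × 1270.00 (×0.2976 from 5335×4268).
So the clip's height is 2299.57 × 0.2976 ≈ 684.27.

684 px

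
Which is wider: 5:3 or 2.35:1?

2.35:1

5:3 = 1.667 and 2.35; 2.35 > 1.667.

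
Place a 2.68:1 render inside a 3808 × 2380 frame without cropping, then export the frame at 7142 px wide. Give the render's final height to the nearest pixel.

2665 px

At 3808×2380 the render is width-limited, so height = 3808 / 2.680 ≈ 1420.90 px.
Scaling 3808 → 7142 is ×1.8755, so the height becomes 1420.90 × 1.8755 ≈ 2664.93 px.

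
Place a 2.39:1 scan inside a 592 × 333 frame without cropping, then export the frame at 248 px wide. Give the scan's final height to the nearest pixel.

104 px

In the 592×333 frame the scan fills the width: height = 592 / 2.390 ≈ 247.70 px.
The frame scales by 248/592 = 0.4189; 247.70 × 0.4189 ≈ 103.77 px.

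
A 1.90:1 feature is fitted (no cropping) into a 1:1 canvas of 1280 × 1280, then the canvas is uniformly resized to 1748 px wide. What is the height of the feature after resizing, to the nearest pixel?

Fitted into 1280×1280, the feature spans the width; its height is 1280 / 1.900 ≈ 673.68 px.
Resizing to 1748 px wide multiplies everything by 1.3656: 673.68 → 920.00 px.

920 px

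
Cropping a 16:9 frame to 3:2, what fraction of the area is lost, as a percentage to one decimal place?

The height stays; only width is cut (since 3:2 is narrower than 16:9).
Area ratio = (1.500)/(1.778) = 84.38%; the remaining 15.62% is cropped out.

15.6%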